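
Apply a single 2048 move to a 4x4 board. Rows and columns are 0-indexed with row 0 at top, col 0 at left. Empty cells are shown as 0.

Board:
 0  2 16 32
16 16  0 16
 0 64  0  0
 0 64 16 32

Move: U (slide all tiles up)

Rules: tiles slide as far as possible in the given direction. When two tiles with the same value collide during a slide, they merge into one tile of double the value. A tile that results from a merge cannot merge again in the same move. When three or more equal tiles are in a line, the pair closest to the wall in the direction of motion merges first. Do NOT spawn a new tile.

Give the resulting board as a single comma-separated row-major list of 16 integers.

Answer: 16, 2, 32, 32, 0, 16, 0, 16, 0, 128, 0, 32, 0, 0, 0, 0

Derivation:
Slide up:
col 0: [0, 16, 0, 0] -> [16, 0, 0, 0]
col 1: [2, 16, 64, 64] -> [2, 16, 128, 0]
col 2: [16, 0, 0, 16] -> [32, 0, 0, 0]
col 3: [32, 16, 0, 32] -> [32, 16, 32, 0]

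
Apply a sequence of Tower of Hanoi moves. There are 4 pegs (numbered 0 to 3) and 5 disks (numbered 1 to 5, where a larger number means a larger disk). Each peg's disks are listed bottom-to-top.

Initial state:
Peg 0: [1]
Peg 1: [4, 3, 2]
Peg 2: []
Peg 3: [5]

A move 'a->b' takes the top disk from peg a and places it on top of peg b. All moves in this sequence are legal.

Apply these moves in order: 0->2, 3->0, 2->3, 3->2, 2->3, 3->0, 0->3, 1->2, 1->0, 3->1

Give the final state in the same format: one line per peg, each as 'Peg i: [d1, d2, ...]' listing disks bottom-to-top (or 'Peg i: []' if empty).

Answer: Peg 0: [5, 3]
Peg 1: [4, 1]
Peg 2: [2]
Peg 3: []

Derivation:
After move 1 (0->2):
Peg 0: []
Peg 1: [4, 3, 2]
Peg 2: [1]
Peg 3: [5]

After move 2 (3->0):
Peg 0: [5]
Peg 1: [4, 3, 2]
Peg 2: [1]
Peg 3: []

After move 3 (2->3):
Peg 0: [5]
Peg 1: [4, 3, 2]
Peg 2: []
Peg 3: [1]

After move 4 (3->2):
Peg 0: [5]
Peg 1: [4, 3, 2]
Peg 2: [1]
Peg 3: []

After move 5 (2->3):
Peg 0: [5]
Peg 1: [4, 3, 2]
Peg 2: []
Peg 3: [1]

After move 6 (3->0):
Peg 0: [5, 1]
Peg 1: [4, 3, 2]
Peg 2: []
Peg 3: []

After move 7 (0->3):
Peg 0: [5]
Peg 1: [4, 3, 2]
Peg 2: []
Peg 3: [1]

After move 8 (1->2):
Peg 0: [5]
Peg 1: [4, 3]
Peg 2: [2]
Peg 3: [1]

After move 9 (1->0):
Peg 0: [5, 3]
Peg 1: [4]
Peg 2: [2]
Peg 3: [1]

After move 10 (3->1):
Peg 0: [5, 3]
Peg 1: [4, 1]
Peg 2: [2]
Peg 3: []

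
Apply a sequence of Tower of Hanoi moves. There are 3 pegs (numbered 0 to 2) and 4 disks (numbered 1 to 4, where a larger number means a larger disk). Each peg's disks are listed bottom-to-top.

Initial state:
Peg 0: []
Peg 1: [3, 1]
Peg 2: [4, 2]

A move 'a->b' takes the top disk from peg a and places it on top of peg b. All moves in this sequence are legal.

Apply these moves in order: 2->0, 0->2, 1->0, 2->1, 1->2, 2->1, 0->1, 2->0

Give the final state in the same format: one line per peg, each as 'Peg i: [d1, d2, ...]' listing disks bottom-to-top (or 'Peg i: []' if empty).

Answer: Peg 0: [4]
Peg 1: [3, 2, 1]
Peg 2: []

Derivation:
After move 1 (2->0):
Peg 0: [2]
Peg 1: [3, 1]
Peg 2: [4]

After move 2 (0->2):
Peg 0: []
Peg 1: [3, 1]
Peg 2: [4, 2]

After move 3 (1->0):
Peg 0: [1]
Peg 1: [3]
Peg 2: [4, 2]

After move 4 (2->1):
Peg 0: [1]
Peg 1: [3, 2]
Peg 2: [4]

After move 5 (1->2):
Peg 0: [1]
Peg 1: [3]
Peg 2: [4, 2]

After move 6 (2->1):
Peg 0: [1]
Peg 1: [3, 2]
Peg 2: [4]

After move 7 (0->1):
Peg 0: []
Peg 1: [3, 2, 1]
Peg 2: [4]

After move 8 (2->0):
Peg 0: [4]
Peg 1: [3, 2, 1]
Peg 2: []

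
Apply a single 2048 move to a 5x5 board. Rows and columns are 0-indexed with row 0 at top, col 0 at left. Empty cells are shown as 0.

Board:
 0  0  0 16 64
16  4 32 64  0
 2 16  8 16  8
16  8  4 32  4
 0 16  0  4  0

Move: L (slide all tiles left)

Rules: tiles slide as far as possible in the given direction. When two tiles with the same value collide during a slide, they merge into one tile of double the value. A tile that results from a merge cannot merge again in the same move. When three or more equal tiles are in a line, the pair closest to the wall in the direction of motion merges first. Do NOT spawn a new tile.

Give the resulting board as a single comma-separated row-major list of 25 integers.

Answer: 16, 64, 0, 0, 0, 16, 4, 32, 64, 0, 2, 16, 8, 16, 8, 16, 8, 4, 32, 4, 16, 4, 0, 0, 0

Derivation:
Slide left:
row 0: [0, 0, 0, 16, 64] -> [16, 64, 0, 0, 0]
row 1: [16, 4, 32, 64, 0] -> [16, 4, 32, 64, 0]
row 2: [2, 16, 8, 16, 8] -> [2, 16, 8, 16, 8]
row 3: [16, 8, 4, 32, 4] -> [16, 8, 4, 32, 4]
row 4: [0, 16, 0, 4, 0] -> [16, 4, 0, 0, 0]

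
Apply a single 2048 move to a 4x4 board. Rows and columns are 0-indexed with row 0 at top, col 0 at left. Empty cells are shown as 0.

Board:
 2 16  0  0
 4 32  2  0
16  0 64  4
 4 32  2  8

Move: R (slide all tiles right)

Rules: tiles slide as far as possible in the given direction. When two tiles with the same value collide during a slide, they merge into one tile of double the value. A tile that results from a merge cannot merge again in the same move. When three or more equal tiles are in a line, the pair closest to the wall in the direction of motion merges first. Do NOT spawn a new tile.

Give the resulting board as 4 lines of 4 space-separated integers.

Answer:  0  0  2 16
 0  4 32  2
 0 16 64  4
 4 32  2  8

Derivation:
Slide right:
row 0: [2, 16, 0, 0] -> [0, 0, 2, 16]
row 1: [4, 32, 2, 0] -> [0, 4, 32, 2]
row 2: [16, 0, 64, 4] -> [0, 16, 64, 4]
row 3: [4, 32, 2, 8] -> [4, 32, 2, 8]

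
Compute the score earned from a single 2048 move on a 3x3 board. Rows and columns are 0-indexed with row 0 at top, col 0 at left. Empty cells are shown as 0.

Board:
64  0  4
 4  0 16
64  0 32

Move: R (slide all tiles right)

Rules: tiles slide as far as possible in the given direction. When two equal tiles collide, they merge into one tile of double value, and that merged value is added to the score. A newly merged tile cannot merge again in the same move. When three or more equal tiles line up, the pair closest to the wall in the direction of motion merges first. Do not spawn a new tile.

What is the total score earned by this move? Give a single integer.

Slide right:
row 0: [64, 0, 4] -> [0, 64, 4]  score +0 (running 0)
row 1: [4, 0, 16] -> [0, 4, 16]  score +0 (running 0)
row 2: [64, 0, 32] -> [0, 64, 32]  score +0 (running 0)
Board after move:
 0 64  4
 0  4 16
 0 64 32

Answer: 0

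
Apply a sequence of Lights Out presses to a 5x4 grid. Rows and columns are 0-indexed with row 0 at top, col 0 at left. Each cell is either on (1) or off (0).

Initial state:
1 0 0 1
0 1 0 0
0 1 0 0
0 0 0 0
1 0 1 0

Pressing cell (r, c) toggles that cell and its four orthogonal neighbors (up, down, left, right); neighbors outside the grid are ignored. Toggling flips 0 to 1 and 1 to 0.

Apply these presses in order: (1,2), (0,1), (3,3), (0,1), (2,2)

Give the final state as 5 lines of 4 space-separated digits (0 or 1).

Answer: 1 0 1 1
0 0 0 1
0 0 0 0
0 0 0 1
1 0 1 1

Derivation:
After press 1 at (1,2):
1 0 1 1
0 0 1 1
0 1 1 0
0 0 0 0
1 0 1 0

After press 2 at (0,1):
0 1 0 1
0 1 1 1
0 1 1 0
0 0 0 0
1 0 1 0

After press 3 at (3,3):
0 1 0 1
0 1 1 1
0 1 1 1
0 0 1 1
1 0 1 1

After press 4 at (0,1):
1 0 1 1
0 0 1 1
0 1 1 1
0 0 1 1
1 0 1 1

After press 5 at (2,2):
1 0 1 1
0 0 0 1
0 0 0 0
0 0 0 1
1 0 1 1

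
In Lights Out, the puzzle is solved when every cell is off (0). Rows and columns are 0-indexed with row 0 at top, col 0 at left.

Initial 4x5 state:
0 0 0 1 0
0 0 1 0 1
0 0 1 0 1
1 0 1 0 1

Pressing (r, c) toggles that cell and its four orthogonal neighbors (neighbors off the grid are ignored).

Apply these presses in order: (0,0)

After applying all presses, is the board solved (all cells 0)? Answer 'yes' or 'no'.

Answer: no

Derivation:
After press 1 at (0,0):
1 1 0 1 0
1 0 1 0 1
0 0 1 0 1
1 0 1 0 1

Lights still on: 11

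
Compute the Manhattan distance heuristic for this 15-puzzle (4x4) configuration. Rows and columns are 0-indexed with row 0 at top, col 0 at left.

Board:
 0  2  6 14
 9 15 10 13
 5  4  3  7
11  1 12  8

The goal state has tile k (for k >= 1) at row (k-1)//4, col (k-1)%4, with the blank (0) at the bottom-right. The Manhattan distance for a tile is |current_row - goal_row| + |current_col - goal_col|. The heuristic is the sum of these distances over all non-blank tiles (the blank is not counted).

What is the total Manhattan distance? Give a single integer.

Answer: 38

Derivation:
Tile 2: (0,1)->(0,1) = 0
Tile 6: (0,2)->(1,1) = 2
Tile 14: (0,3)->(3,1) = 5
Tile 9: (1,0)->(2,0) = 1
Tile 15: (1,1)->(3,2) = 3
Tile 10: (1,2)->(2,1) = 2
Tile 13: (1,3)->(3,0) = 5
Tile 5: (2,0)->(1,0) = 1
Tile 4: (2,1)->(0,3) = 4
Tile 3: (2,2)->(0,2) = 2
Tile 7: (2,3)->(1,2) = 2
Tile 11: (3,0)->(2,2) = 3
Tile 1: (3,1)->(0,0) = 4
Tile 12: (3,2)->(2,3) = 2
Tile 8: (3,3)->(1,3) = 2
Sum: 0 + 2 + 5 + 1 + 3 + 2 + 5 + 1 + 4 + 2 + 2 + 3 + 4 + 2 + 2 = 38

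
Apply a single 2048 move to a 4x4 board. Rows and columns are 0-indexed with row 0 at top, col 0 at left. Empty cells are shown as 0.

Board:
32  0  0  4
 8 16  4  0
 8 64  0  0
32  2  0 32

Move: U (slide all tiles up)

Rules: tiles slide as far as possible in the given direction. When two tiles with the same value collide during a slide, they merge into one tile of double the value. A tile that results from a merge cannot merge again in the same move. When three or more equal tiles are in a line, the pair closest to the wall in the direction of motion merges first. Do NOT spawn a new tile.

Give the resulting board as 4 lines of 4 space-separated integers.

Answer: 32 16  4  4
16 64  0 32
32  2  0  0
 0  0  0  0

Derivation:
Slide up:
col 0: [32, 8, 8, 32] -> [32, 16, 32, 0]
col 1: [0, 16, 64, 2] -> [16, 64, 2, 0]
col 2: [0, 4, 0, 0] -> [4, 0, 0, 0]
col 3: [4, 0, 0, 32] -> [4, 32, 0, 0]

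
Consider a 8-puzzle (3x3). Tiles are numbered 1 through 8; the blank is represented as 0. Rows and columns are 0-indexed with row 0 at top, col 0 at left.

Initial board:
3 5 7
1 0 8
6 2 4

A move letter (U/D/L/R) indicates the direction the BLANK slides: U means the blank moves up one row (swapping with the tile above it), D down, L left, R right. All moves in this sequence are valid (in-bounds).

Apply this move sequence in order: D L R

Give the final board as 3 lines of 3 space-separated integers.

Answer: 3 5 7
1 2 8
6 0 4

Derivation:
After move 1 (D):
3 5 7
1 2 8
6 0 4

After move 2 (L):
3 5 7
1 2 8
0 6 4

After move 3 (R):
3 5 7
1 2 8
6 0 4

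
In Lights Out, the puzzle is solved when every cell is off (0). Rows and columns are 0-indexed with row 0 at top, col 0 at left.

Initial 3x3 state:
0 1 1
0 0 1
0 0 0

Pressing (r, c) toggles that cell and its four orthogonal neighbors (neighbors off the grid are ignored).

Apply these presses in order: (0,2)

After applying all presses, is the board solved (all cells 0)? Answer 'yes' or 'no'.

Answer: yes

Derivation:
After press 1 at (0,2):
0 0 0
0 0 0
0 0 0

Lights still on: 0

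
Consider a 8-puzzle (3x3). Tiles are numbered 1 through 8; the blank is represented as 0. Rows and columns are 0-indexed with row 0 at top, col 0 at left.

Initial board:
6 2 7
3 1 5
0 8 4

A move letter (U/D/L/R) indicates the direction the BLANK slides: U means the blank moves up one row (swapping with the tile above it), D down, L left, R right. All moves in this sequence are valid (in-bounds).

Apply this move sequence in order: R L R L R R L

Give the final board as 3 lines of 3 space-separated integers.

After move 1 (R):
6 2 7
3 1 5
8 0 4

After move 2 (L):
6 2 7
3 1 5
0 8 4

After move 3 (R):
6 2 7
3 1 5
8 0 4

After move 4 (L):
6 2 7
3 1 5
0 8 4

After move 5 (R):
6 2 7
3 1 5
8 0 4

After move 6 (R):
6 2 7
3 1 5
8 4 0

After move 7 (L):
6 2 7
3 1 5
8 0 4

Answer: 6 2 7
3 1 5
8 0 4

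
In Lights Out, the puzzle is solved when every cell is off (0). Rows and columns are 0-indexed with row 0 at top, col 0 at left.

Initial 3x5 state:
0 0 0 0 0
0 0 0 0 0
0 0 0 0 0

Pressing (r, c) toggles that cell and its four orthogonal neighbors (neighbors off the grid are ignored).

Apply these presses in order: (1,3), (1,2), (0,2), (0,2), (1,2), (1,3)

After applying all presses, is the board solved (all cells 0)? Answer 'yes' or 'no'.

Answer: yes

Derivation:
After press 1 at (1,3):
0 0 0 1 0
0 0 1 1 1
0 0 0 1 0

After press 2 at (1,2):
0 0 1 1 0
0 1 0 0 1
0 0 1 1 0

After press 3 at (0,2):
0 1 0 0 0
0 1 1 0 1
0 0 1 1 0

After press 4 at (0,2):
0 0 1 1 0
0 1 0 0 1
0 0 1 1 0

After press 5 at (1,2):
0 0 0 1 0
0 0 1 1 1
0 0 0 1 0

After press 6 at (1,3):
0 0 0 0 0
0 0 0 0 0
0 0 0 0 0

Lights still on: 0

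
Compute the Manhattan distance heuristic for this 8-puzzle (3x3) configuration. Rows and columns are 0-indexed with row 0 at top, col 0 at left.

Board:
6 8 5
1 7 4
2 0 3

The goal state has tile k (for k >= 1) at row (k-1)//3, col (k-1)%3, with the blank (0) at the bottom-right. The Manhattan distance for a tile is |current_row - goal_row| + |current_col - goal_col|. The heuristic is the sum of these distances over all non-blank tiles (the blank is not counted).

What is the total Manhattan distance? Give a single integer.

Tile 6: (0,0)->(1,2) = 3
Tile 8: (0,1)->(2,1) = 2
Tile 5: (0,2)->(1,1) = 2
Tile 1: (1,0)->(0,0) = 1
Tile 7: (1,1)->(2,0) = 2
Tile 4: (1,2)->(1,0) = 2
Tile 2: (2,0)->(0,1) = 3
Tile 3: (2,2)->(0,2) = 2
Sum: 3 + 2 + 2 + 1 + 2 + 2 + 3 + 2 = 17

Answer: 17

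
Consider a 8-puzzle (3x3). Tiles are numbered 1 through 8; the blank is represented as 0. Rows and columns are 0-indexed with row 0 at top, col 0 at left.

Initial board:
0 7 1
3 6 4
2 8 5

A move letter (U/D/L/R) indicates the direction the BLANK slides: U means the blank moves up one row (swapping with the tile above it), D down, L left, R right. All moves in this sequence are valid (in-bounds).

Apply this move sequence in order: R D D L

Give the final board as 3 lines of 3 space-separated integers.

After move 1 (R):
7 0 1
3 6 4
2 8 5

After move 2 (D):
7 6 1
3 0 4
2 8 5

After move 3 (D):
7 6 1
3 8 4
2 0 5

After move 4 (L):
7 6 1
3 8 4
0 2 5

Answer: 7 6 1
3 8 4
0 2 5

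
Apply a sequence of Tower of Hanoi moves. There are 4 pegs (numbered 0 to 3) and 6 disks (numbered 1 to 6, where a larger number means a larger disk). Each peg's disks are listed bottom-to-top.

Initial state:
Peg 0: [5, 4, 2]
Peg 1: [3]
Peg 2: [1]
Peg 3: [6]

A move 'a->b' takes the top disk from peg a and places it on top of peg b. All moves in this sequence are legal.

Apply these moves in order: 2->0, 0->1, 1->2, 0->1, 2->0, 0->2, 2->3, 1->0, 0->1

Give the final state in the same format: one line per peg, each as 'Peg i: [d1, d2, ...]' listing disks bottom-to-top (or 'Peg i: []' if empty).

After move 1 (2->0):
Peg 0: [5, 4, 2, 1]
Peg 1: [3]
Peg 2: []
Peg 3: [6]

After move 2 (0->1):
Peg 0: [5, 4, 2]
Peg 1: [3, 1]
Peg 2: []
Peg 3: [6]

After move 3 (1->2):
Peg 0: [5, 4, 2]
Peg 1: [3]
Peg 2: [1]
Peg 3: [6]

After move 4 (0->1):
Peg 0: [5, 4]
Peg 1: [3, 2]
Peg 2: [1]
Peg 3: [6]

After move 5 (2->0):
Peg 0: [5, 4, 1]
Peg 1: [3, 2]
Peg 2: []
Peg 3: [6]

After move 6 (0->2):
Peg 0: [5, 4]
Peg 1: [3, 2]
Peg 2: [1]
Peg 3: [6]

After move 7 (2->3):
Peg 0: [5, 4]
Peg 1: [3, 2]
Peg 2: []
Peg 3: [6, 1]

After move 8 (1->0):
Peg 0: [5, 4, 2]
Peg 1: [3]
Peg 2: []
Peg 3: [6, 1]

After move 9 (0->1):
Peg 0: [5, 4]
Peg 1: [3, 2]
Peg 2: []
Peg 3: [6, 1]

Answer: Peg 0: [5, 4]
Peg 1: [3, 2]
Peg 2: []
Peg 3: [6, 1]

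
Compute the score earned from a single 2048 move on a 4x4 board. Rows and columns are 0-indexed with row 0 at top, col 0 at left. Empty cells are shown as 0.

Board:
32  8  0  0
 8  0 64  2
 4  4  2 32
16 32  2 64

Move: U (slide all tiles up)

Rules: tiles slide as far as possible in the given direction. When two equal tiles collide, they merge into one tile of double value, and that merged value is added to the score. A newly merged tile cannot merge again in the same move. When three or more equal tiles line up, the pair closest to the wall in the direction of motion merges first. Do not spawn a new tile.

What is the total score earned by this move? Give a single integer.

Slide up:
col 0: [32, 8, 4, 16] -> [32, 8, 4, 16]  score +0 (running 0)
col 1: [8, 0, 4, 32] -> [8, 4, 32, 0]  score +0 (running 0)
col 2: [0, 64, 2, 2] -> [64, 4, 0, 0]  score +4 (running 4)
col 3: [0, 2, 32, 64] -> [2, 32, 64, 0]  score +0 (running 4)
Board after move:
32  8 64  2
 8  4  4 32
 4 32  0 64
16  0  0  0

Answer: 4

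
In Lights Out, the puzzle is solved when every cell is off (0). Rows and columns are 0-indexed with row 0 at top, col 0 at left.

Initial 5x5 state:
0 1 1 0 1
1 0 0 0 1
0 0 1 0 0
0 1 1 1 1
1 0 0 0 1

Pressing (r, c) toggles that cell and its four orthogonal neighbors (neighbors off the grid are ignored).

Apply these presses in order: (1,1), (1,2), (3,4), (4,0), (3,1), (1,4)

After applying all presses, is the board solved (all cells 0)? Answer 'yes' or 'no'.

After press 1 at (1,1):
0 0 1 0 1
0 1 1 0 1
0 1 1 0 0
0 1 1 1 1
1 0 0 0 1

After press 2 at (1,2):
0 0 0 0 1
0 0 0 1 1
0 1 0 0 0
0 1 1 1 1
1 0 0 0 1

After press 3 at (3,4):
0 0 0 0 1
0 0 0 1 1
0 1 0 0 1
0 1 1 0 0
1 0 0 0 0

After press 4 at (4,0):
0 0 0 0 1
0 0 0 1 1
0 1 0 0 1
1 1 1 0 0
0 1 0 0 0

After press 5 at (3,1):
0 0 0 0 1
0 0 0 1 1
0 0 0 0 1
0 0 0 0 0
0 0 0 0 0

After press 6 at (1,4):
0 0 0 0 0
0 0 0 0 0
0 0 0 0 0
0 0 0 0 0
0 0 0 0 0

Lights still on: 0

Answer: yes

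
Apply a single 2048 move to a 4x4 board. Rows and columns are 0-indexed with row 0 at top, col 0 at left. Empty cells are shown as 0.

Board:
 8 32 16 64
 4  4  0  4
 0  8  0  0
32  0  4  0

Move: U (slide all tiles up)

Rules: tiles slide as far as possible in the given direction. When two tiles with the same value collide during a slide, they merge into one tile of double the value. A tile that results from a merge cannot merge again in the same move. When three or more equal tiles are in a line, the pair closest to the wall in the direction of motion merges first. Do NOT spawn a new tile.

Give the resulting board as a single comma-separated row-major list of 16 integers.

Answer: 8, 32, 16, 64, 4, 4, 4, 4, 32, 8, 0, 0, 0, 0, 0, 0

Derivation:
Slide up:
col 0: [8, 4, 0, 32] -> [8, 4, 32, 0]
col 1: [32, 4, 8, 0] -> [32, 4, 8, 0]
col 2: [16, 0, 0, 4] -> [16, 4, 0, 0]
col 3: [64, 4, 0, 0] -> [64, 4, 0, 0]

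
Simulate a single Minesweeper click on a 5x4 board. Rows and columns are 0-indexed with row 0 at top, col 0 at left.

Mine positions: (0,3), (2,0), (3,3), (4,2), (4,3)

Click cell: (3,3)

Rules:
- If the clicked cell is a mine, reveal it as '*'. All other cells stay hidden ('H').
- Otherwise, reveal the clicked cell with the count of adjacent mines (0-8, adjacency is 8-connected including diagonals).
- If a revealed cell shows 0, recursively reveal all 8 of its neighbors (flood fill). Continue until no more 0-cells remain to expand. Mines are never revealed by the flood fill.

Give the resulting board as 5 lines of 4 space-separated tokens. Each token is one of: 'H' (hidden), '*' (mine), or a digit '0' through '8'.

H H H H
H H H H
H H H H
H H H *
H H H H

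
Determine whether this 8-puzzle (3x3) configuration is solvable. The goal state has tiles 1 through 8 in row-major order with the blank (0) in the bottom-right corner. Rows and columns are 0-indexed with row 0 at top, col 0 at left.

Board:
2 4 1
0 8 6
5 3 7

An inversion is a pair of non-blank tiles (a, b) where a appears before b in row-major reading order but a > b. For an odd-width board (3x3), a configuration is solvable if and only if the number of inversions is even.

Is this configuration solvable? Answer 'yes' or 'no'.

Inversions (pairs i<j in row-major order where tile[i] > tile[j] > 0): 10
10 is even, so the puzzle is solvable.

Answer: yes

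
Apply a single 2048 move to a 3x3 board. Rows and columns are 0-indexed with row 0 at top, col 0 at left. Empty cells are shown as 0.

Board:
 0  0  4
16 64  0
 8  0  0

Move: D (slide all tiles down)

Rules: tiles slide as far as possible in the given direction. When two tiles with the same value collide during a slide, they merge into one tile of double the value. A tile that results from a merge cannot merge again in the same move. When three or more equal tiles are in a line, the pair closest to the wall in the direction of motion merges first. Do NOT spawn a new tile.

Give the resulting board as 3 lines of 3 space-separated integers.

Slide down:
col 0: [0, 16, 8] -> [0, 16, 8]
col 1: [0, 64, 0] -> [0, 0, 64]
col 2: [4, 0, 0] -> [0, 0, 4]

Answer:  0  0  0
16  0  0
 8 64  4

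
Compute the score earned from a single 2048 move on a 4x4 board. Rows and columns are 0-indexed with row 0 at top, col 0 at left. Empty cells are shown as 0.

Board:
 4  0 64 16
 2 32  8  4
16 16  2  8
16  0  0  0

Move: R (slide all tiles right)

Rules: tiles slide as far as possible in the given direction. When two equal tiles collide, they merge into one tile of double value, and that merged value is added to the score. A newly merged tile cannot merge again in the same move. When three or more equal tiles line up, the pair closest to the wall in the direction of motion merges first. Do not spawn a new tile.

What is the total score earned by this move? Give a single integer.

Slide right:
row 0: [4, 0, 64, 16] -> [0, 4, 64, 16]  score +0 (running 0)
row 1: [2, 32, 8, 4] -> [2, 32, 8, 4]  score +0 (running 0)
row 2: [16, 16, 2, 8] -> [0, 32, 2, 8]  score +32 (running 32)
row 3: [16, 0, 0, 0] -> [0, 0, 0, 16]  score +0 (running 32)
Board after move:
 0  4 64 16
 2 32  8  4
 0 32  2  8
 0  0  0 16

Answer: 32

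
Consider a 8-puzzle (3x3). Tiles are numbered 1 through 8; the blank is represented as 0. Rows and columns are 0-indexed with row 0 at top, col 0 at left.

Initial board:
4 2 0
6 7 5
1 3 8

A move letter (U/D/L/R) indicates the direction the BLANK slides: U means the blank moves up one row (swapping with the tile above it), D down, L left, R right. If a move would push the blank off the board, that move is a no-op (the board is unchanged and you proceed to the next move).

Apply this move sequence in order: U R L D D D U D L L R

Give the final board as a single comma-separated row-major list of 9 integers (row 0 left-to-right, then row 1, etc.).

Answer: 4, 7, 2, 6, 3, 5, 1, 0, 8

Derivation:
After move 1 (U):
4 2 0
6 7 5
1 3 8

After move 2 (R):
4 2 0
6 7 5
1 3 8

After move 3 (L):
4 0 2
6 7 5
1 3 8

After move 4 (D):
4 7 2
6 0 5
1 3 8

After move 5 (D):
4 7 2
6 3 5
1 0 8

After move 6 (D):
4 7 2
6 3 5
1 0 8

After move 7 (U):
4 7 2
6 0 5
1 3 8

After move 8 (D):
4 7 2
6 3 5
1 0 8

After move 9 (L):
4 7 2
6 3 5
0 1 8

After move 10 (L):
4 7 2
6 3 5
0 1 8

After move 11 (R):
4 7 2
6 3 5
1 0 8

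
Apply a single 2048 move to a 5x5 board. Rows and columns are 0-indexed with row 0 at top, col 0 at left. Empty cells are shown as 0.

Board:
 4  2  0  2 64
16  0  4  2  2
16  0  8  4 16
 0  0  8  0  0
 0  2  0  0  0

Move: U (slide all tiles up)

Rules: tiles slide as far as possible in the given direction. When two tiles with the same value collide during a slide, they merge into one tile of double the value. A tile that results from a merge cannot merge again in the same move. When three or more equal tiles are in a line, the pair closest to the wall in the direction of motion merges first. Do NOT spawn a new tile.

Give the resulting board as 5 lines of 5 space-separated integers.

Slide up:
col 0: [4, 16, 16, 0, 0] -> [4, 32, 0, 0, 0]
col 1: [2, 0, 0, 0, 2] -> [4, 0, 0, 0, 0]
col 2: [0, 4, 8, 8, 0] -> [4, 16, 0, 0, 0]
col 3: [2, 2, 4, 0, 0] -> [4, 4, 0, 0, 0]
col 4: [64, 2, 16, 0, 0] -> [64, 2, 16, 0, 0]

Answer:  4  4  4  4 64
32  0 16  4  2
 0  0  0  0 16
 0  0  0  0  0
 0  0  0  0  0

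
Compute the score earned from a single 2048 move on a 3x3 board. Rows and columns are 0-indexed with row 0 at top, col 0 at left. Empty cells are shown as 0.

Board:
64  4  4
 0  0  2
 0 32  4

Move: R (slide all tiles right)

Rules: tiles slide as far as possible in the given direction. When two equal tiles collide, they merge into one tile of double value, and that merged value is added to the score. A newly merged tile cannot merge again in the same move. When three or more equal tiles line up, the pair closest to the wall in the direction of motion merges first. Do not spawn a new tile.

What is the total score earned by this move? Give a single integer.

Answer: 8

Derivation:
Slide right:
row 0: [64, 4, 4] -> [0, 64, 8]  score +8 (running 8)
row 1: [0, 0, 2] -> [0, 0, 2]  score +0 (running 8)
row 2: [0, 32, 4] -> [0, 32, 4]  score +0 (running 8)
Board after move:
 0 64  8
 0  0  2
 0 32  4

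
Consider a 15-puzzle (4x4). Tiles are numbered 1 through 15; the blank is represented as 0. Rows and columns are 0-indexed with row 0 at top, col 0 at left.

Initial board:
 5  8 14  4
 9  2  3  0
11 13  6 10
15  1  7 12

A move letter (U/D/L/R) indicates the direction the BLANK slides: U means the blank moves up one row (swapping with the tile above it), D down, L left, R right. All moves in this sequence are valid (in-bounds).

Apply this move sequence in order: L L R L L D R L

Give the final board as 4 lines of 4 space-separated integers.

After move 1 (L):
 5  8 14  4
 9  2  0  3
11 13  6 10
15  1  7 12

After move 2 (L):
 5  8 14  4
 9  0  2  3
11 13  6 10
15  1  7 12

After move 3 (R):
 5  8 14  4
 9  2  0  3
11 13  6 10
15  1  7 12

After move 4 (L):
 5  8 14  4
 9  0  2  3
11 13  6 10
15  1  7 12

After move 5 (L):
 5  8 14  4
 0  9  2  3
11 13  6 10
15  1  7 12

After move 6 (D):
 5  8 14  4
11  9  2  3
 0 13  6 10
15  1  7 12

After move 7 (R):
 5  8 14  4
11  9  2  3
13  0  6 10
15  1  7 12

After move 8 (L):
 5  8 14  4
11  9  2  3
 0 13  6 10
15  1  7 12

Answer:  5  8 14  4
11  9  2  3
 0 13  6 10
15  1  7 12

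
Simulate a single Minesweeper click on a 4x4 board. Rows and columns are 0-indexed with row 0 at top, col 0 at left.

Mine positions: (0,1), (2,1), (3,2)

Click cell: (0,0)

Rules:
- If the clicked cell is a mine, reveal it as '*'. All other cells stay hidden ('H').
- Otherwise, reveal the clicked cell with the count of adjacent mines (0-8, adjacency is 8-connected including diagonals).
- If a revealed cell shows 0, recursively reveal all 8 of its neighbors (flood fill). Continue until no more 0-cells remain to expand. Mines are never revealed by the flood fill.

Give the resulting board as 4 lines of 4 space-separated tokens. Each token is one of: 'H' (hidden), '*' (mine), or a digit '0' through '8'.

1 H H H
H H H H
H H H H
H H H H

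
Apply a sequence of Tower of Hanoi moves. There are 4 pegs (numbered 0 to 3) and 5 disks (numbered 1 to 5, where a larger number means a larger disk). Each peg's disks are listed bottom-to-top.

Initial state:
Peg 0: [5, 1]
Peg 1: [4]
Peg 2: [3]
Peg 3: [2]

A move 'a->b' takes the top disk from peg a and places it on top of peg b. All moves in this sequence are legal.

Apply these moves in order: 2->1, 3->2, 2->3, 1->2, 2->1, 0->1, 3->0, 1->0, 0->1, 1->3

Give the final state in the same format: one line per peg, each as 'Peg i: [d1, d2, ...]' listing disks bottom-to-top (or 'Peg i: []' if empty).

Answer: Peg 0: [5, 2]
Peg 1: [4, 3]
Peg 2: []
Peg 3: [1]

Derivation:
After move 1 (2->1):
Peg 0: [5, 1]
Peg 1: [4, 3]
Peg 2: []
Peg 3: [2]

After move 2 (3->2):
Peg 0: [5, 1]
Peg 1: [4, 3]
Peg 2: [2]
Peg 3: []

After move 3 (2->3):
Peg 0: [5, 1]
Peg 1: [4, 3]
Peg 2: []
Peg 3: [2]

After move 4 (1->2):
Peg 0: [5, 1]
Peg 1: [4]
Peg 2: [3]
Peg 3: [2]

After move 5 (2->1):
Peg 0: [5, 1]
Peg 1: [4, 3]
Peg 2: []
Peg 3: [2]

After move 6 (0->1):
Peg 0: [5]
Peg 1: [4, 3, 1]
Peg 2: []
Peg 3: [2]

After move 7 (3->0):
Peg 0: [5, 2]
Peg 1: [4, 3, 1]
Peg 2: []
Peg 3: []

After move 8 (1->0):
Peg 0: [5, 2, 1]
Peg 1: [4, 3]
Peg 2: []
Peg 3: []

After move 9 (0->1):
Peg 0: [5, 2]
Peg 1: [4, 3, 1]
Peg 2: []
Peg 3: []

After move 10 (1->3):
Peg 0: [5, 2]
Peg 1: [4, 3]
Peg 2: []
Peg 3: [1]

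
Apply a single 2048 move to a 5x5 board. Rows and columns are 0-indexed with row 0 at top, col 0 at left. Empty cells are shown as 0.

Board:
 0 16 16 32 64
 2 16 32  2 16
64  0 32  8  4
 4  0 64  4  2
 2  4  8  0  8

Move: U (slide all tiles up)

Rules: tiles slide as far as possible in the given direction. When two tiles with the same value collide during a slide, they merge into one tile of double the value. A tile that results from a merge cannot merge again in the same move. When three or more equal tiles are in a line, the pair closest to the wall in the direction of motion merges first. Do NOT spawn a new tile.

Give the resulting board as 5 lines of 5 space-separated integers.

Slide up:
col 0: [0, 2, 64, 4, 2] -> [2, 64, 4, 2, 0]
col 1: [16, 16, 0, 0, 4] -> [32, 4, 0, 0, 0]
col 2: [16, 32, 32, 64, 8] -> [16, 64, 64, 8, 0]
col 3: [32, 2, 8, 4, 0] -> [32, 2, 8, 4, 0]
col 4: [64, 16, 4, 2, 8] -> [64, 16, 4, 2, 8]

Answer:  2 32 16 32 64
64  4 64  2 16
 4  0 64  8  4
 2  0  8  4  2
 0  0  0  0  8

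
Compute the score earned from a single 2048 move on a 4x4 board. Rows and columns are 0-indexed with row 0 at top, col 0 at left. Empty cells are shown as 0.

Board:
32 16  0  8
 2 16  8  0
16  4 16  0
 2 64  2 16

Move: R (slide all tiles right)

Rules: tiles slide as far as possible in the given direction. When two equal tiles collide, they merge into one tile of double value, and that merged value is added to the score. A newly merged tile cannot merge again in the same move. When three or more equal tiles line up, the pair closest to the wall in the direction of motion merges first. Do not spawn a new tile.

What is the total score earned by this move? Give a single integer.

Answer: 0

Derivation:
Slide right:
row 0: [32, 16, 0, 8] -> [0, 32, 16, 8]  score +0 (running 0)
row 1: [2, 16, 8, 0] -> [0, 2, 16, 8]  score +0 (running 0)
row 2: [16, 4, 16, 0] -> [0, 16, 4, 16]  score +0 (running 0)
row 3: [2, 64, 2, 16] -> [2, 64, 2, 16]  score +0 (running 0)
Board after move:
 0 32 16  8
 0  2 16  8
 0 16  4 16
 2 64  2 16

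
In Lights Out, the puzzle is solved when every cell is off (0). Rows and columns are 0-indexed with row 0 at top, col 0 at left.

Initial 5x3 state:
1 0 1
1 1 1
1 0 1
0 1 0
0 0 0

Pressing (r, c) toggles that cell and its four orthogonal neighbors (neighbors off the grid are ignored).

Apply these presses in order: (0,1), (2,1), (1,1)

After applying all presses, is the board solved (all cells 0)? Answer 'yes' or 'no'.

Answer: yes

Derivation:
After press 1 at (0,1):
0 1 0
1 0 1
1 0 1
0 1 0
0 0 0

After press 2 at (2,1):
0 1 0
1 1 1
0 1 0
0 0 0
0 0 0

After press 3 at (1,1):
0 0 0
0 0 0
0 0 0
0 0 0
0 0 0

Lights still on: 0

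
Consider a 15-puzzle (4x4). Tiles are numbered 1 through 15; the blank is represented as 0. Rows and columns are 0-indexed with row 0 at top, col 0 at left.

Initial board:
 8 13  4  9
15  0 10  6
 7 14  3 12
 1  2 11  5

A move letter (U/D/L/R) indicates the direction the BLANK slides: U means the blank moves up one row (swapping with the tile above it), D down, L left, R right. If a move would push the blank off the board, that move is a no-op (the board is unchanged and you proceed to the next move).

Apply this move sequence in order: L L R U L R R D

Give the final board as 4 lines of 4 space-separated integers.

Answer:  8  4 10  9
15 13  0  6
 7 14  3 12
 1  2 11  5

Derivation:
After move 1 (L):
 8 13  4  9
 0 15 10  6
 7 14  3 12
 1  2 11  5

After move 2 (L):
 8 13  4  9
 0 15 10  6
 7 14  3 12
 1  2 11  5

After move 3 (R):
 8 13  4  9
15  0 10  6
 7 14  3 12
 1  2 11  5

After move 4 (U):
 8  0  4  9
15 13 10  6
 7 14  3 12
 1  2 11  5

After move 5 (L):
 0  8  4  9
15 13 10  6
 7 14  3 12
 1  2 11  5

After move 6 (R):
 8  0  4  9
15 13 10  6
 7 14  3 12
 1  2 11  5

After move 7 (R):
 8  4  0  9
15 13 10  6
 7 14  3 12
 1  2 11  5

After move 8 (D):
 8  4 10  9
15 13  0  6
 7 14  3 12
 1  2 11  5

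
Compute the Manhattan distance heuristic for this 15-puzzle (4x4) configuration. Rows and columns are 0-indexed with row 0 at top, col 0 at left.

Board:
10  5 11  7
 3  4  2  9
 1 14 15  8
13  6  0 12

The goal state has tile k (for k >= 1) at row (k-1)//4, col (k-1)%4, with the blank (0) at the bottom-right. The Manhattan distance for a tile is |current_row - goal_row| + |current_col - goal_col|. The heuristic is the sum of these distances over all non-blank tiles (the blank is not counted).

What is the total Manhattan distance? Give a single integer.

Answer: 29

Derivation:
Tile 10: (0,0)->(2,1) = 3
Tile 5: (0,1)->(1,0) = 2
Tile 11: (0,2)->(2,2) = 2
Tile 7: (0,3)->(1,2) = 2
Tile 3: (1,0)->(0,2) = 3
Tile 4: (1,1)->(0,3) = 3
Tile 2: (1,2)->(0,1) = 2
Tile 9: (1,3)->(2,0) = 4
Tile 1: (2,0)->(0,0) = 2
Tile 14: (2,1)->(3,1) = 1
Tile 15: (2,2)->(3,2) = 1
Tile 8: (2,3)->(1,3) = 1
Tile 13: (3,0)->(3,0) = 0
Tile 6: (3,1)->(1,1) = 2
Tile 12: (3,3)->(2,3) = 1
Sum: 3 + 2 + 2 + 2 + 3 + 3 + 2 + 4 + 2 + 1 + 1 + 1 + 0 + 2 + 1 = 29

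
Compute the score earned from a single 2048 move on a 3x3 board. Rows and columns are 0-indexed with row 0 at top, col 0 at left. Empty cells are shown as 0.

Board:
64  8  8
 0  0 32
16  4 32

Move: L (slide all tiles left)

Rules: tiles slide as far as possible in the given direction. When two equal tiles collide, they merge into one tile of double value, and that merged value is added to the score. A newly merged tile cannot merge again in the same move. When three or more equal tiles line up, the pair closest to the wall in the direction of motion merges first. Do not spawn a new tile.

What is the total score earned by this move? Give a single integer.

Slide left:
row 0: [64, 8, 8] -> [64, 16, 0]  score +16 (running 16)
row 1: [0, 0, 32] -> [32, 0, 0]  score +0 (running 16)
row 2: [16, 4, 32] -> [16, 4, 32]  score +0 (running 16)
Board after move:
64 16  0
32  0  0
16  4 32

Answer: 16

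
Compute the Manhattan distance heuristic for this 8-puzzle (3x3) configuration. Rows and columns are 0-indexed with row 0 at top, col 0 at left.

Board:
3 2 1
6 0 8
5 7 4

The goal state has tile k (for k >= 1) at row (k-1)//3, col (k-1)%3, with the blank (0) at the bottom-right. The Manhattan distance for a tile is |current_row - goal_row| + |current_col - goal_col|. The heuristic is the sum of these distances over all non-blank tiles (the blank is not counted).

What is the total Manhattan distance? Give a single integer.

Answer: 14

Derivation:
Tile 3: (0,0)->(0,2) = 2
Tile 2: (0,1)->(0,1) = 0
Tile 1: (0,2)->(0,0) = 2
Tile 6: (1,0)->(1,2) = 2
Tile 8: (1,2)->(2,1) = 2
Tile 5: (2,0)->(1,1) = 2
Tile 7: (2,1)->(2,0) = 1
Tile 4: (2,2)->(1,0) = 3
Sum: 2 + 0 + 2 + 2 + 2 + 2 + 1 + 3 = 14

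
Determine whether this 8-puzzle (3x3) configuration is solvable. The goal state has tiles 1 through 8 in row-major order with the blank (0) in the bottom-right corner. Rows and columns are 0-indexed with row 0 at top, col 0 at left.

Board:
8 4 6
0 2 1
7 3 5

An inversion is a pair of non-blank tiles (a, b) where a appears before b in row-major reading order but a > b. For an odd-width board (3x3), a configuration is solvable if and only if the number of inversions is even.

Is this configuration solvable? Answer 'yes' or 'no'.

Inversions (pairs i<j in row-major order where tile[i] > tile[j] > 0): 17
17 is odd, so the puzzle is not solvable.

Answer: no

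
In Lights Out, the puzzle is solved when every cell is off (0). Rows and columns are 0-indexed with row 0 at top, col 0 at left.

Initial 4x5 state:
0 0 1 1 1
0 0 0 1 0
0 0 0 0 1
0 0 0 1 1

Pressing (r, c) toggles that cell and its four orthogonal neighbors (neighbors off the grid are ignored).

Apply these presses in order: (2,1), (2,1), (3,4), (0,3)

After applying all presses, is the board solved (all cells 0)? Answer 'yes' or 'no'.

Answer: yes

Derivation:
After press 1 at (2,1):
0 0 1 1 1
0 1 0 1 0
1 1 1 0 1
0 1 0 1 1

After press 2 at (2,1):
0 0 1 1 1
0 0 0 1 0
0 0 0 0 1
0 0 0 1 1

After press 3 at (3,4):
0 0 1 1 1
0 0 0 1 0
0 0 0 0 0
0 0 0 0 0

After press 4 at (0,3):
0 0 0 0 0
0 0 0 0 0
0 0 0 0 0
0 0 0 0 0

Lights still on: 0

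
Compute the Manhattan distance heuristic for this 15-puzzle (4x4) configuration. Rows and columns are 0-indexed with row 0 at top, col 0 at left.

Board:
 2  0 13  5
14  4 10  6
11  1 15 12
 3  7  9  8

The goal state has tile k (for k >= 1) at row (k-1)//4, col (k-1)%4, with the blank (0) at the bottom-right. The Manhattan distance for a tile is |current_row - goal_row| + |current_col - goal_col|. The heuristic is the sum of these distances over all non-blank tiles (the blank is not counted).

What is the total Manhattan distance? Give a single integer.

Answer: 39

Derivation:
Tile 2: (0,0)->(0,1) = 1
Tile 13: (0,2)->(3,0) = 5
Tile 5: (0,3)->(1,0) = 4
Tile 14: (1,0)->(3,1) = 3
Tile 4: (1,1)->(0,3) = 3
Tile 10: (1,2)->(2,1) = 2
Tile 6: (1,3)->(1,1) = 2
Tile 11: (2,0)->(2,2) = 2
Tile 1: (2,1)->(0,0) = 3
Tile 15: (2,2)->(3,2) = 1
Tile 12: (2,3)->(2,3) = 0
Tile 3: (3,0)->(0,2) = 5
Tile 7: (3,1)->(1,2) = 3
Tile 9: (3,2)->(2,0) = 3
Tile 8: (3,3)->(1,3) = 2
Sum: 1 + 5 + 4 + 3 + 3 + 2 + 2 + 2 + 3 + 1 + 0 + 5 + 3 + 3 + 2 = 39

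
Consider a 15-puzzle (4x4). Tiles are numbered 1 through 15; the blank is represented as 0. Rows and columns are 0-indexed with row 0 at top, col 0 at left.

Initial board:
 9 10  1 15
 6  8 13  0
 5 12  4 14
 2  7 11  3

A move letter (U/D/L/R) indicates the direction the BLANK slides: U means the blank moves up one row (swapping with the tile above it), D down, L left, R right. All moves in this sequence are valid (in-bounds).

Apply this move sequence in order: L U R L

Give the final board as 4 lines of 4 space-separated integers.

After move 1 (L):
 9 10  1 15
 6  8  0 13
 5 12  4 14
 2  7 11  3

After move 2 (U):
 9 10  0 15
 6  8  1 13
 5 12  4 14
 2  7 11  3

After move 3 (R):
 9 10 15  0
 6  8  1 13
 5 12  4 14
 2  7 11  3

After move 4 (L):
 9 10  0 15
 6  8  1 13
 5 12  4 14
 2  7 11  3

Answer:  9 10  0 15
 6  8  1 13
 5 12  4 14
 2  7 11  3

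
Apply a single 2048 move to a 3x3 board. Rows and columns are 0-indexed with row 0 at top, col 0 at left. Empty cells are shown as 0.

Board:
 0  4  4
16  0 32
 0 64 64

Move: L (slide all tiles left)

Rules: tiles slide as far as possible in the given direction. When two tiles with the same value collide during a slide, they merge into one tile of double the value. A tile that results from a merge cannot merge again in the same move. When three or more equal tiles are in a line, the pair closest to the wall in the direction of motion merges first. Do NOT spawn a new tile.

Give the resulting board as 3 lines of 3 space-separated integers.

Answer:   8   0   0
 16  32   0
128   0   0

Derivation:
Slide left:
row 0: [0, 4, 4] -> [8, 0, 0]
row 1: [16, 0, 32] -> [16, 32, 0]
row 2: [0, 64, 64] -> [128, 0, 0]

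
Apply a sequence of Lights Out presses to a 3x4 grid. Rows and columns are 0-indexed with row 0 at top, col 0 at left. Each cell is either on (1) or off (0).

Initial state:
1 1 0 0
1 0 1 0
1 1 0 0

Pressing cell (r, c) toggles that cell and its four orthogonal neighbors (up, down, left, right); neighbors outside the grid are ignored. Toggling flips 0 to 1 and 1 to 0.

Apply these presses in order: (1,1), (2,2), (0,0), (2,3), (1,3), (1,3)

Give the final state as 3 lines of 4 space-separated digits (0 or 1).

Answer: 0 1 0 0
1 1 1 1
1 1 0 0

Derivation:
After press 1 at (1,1):
1 0 0 0
0 1 0 0
1 0 0 0

After press 2 at (2,2):
1 0 0 0
0 1 1 0
1 1 1 1

After press 3 at (0,0):
0 1 0 0
1 1 1 0
1 1 1 1

After press 4 at (2,3):
0 1 0 0
1 1 1 1
1 1 0 0

After press 5 at (1,3):
0 1 0 1
1 1 0 0
1 1 0 1

After press 6 at (1,3):
0 1 0 0
1 1 1 1
1 1 0 0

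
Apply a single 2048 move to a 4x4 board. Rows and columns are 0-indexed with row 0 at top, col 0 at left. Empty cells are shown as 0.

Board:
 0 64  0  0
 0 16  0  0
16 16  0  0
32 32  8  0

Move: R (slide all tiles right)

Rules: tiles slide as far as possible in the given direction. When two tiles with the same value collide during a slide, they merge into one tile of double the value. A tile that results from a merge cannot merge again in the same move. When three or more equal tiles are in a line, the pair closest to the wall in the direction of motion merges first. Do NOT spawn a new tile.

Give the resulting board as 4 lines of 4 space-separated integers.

Slide right:
row 0: [0, 64, 0, 0] -> [0, 0, 0, 64]
row 1: [0, 16, 0, 0] -> [0, 0, 0, 16]
row 2: [16, 16, 0, 0] -> [0, 0, 0, 32]
row 3: [32, 32, 8, 0] -> [0, 0, 64, 8]

Answer:  0  0  0 64
 0  0  0 16
 0  0  0 32
 0  0 64  8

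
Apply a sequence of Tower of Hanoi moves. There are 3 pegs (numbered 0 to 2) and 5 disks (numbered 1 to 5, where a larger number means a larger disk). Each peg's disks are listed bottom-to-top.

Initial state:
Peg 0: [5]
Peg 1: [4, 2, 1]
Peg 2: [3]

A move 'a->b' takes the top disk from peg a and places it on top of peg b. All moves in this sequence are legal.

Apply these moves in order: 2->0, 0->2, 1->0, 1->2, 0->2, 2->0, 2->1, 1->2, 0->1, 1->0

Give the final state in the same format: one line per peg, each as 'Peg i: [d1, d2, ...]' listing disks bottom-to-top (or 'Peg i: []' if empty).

Answer: Peg 0: [5, 1]
Peg 1: [4]
Peg 2: [3, 2]

Derivation:
After move 1 (2->0):
Peg 0: [5, 3]
Peg 1: [4, 2, 1]
Peg 2: []

After move 2 (0->2):
Peg 0: [5]
Peg 1: [4, 2, 1]
Peg 2: [3]

After move 3 (1->0):
Peg 0: [5, 1]
Peg 1: [4, 2]
Peg 2: [3]

After move 4 (1->2):
Peg 0: [5, 1]
Peg 1: [4]
Peg 2: [3, 2]

After move 5 (0->2):
Peg 0: [5]
Peg 1: [4]
Peg 2: [3, 2, 1]

After move 6 (2->0):
Peg 0: [5, 1]
Peg 1: [4]
Peg 2: [3, 2]

After move 7 (2->1):
Peg 0: [5, 1]
Peg 1: [4, 2]
Peg 2: [3]

After move 8 (1->2):
Peg 0: [5, 1]
Peg 1: [4]
Peg 2: [3, 2]

After move 9 (0->1):
Peg 0: [5]
Peg 1: [4, 1]
Peg 2: [3, 2]

After move 10 (1->0):
Peg 0: [5, 1]
Peg 1: [4]
Peg 2: [3, 2]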